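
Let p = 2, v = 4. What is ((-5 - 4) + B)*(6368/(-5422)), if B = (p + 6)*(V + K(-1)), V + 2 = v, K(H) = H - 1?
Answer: 28656/2711 ≈ 10.570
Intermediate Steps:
K(H) = -1 + H
V = 2 (V = -2 + 4 = 2)
B = 0 (B = (2 + 6)*(2 + (-1 - 1)) = 8*(2 - 2) = 8*0 = 0)
((-5 - 4) + B)*(6368/(-5422)) = ((-5 - 4) + 0)*(6368/(-5422)) = (-9 + 0)*(6368*(-1/5422)) = -9*(-3184/2711) = 28656/2711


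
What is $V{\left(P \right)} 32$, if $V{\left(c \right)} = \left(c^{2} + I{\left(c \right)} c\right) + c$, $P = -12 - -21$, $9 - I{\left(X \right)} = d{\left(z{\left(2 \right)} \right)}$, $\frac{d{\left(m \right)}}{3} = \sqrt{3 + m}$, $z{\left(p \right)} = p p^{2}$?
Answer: $5472 - 864 \sqrt{11} \approx 2606.4$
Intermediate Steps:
$z{\left(p \right)} = p^{3}$
$d{\left(m \right)} = 3 \sqrt{3 + m}$
$I{\left(X \right)} = 9 - 3 \sqrt{11}$ ($I{\left(X \right)} = 9 - 3 \sqrt{3 + 2^{3}} = 9 - 3 \sqrt{3 + 8} = 9 - 3 \sqrt{11}$)
$P = 9$ ($P = -12 + 21 = 9$)
$V{\left(c \right)} = c + c^{2} + c \left(9 - 3 \sqrt{11}\right)$ ($V{\left(c \right)} = \left(c^{2} + \left(9 - 3 \sqrt{11}\right) c\right) + c = \left(c^{2} + c \left(9 - 3 \sqrt{11}\right)\right) + c = c + c^{2} + c \left(9 - 3 \sqrt{11}\right)$)
$V{\left(P \right)} 32 = 9 \left(10 + 9 - 3 \sqrt{11}\right) 32 = 9 \left(19 - 3 \sqrt{11}\right) 32 = \left(171 - 27 \sqrt{11}\right) 32 = 5472 - 864 \sqrt{11}$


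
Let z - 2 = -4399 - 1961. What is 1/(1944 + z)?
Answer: -1/4414 ≈ -0.00022655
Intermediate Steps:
z = -6358 (z = 2 + (-4399 - 1961) = 2 - 6360 = -6358)
1/(1944 + z) = 1/(1944 - 6358) = 1/(-4414) = -1/4414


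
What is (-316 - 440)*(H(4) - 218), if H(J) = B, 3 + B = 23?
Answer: 149688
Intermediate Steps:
B = 20 (B = -3 + 23 = 20)
H(J) = 20
(-316 - 440)*(H(4) - 218) = (-316 - 440)*(20 - 218) = -756*(-198) = 149688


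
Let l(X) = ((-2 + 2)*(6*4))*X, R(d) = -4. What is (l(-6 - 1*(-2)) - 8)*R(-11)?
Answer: 32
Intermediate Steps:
l(X) = 0 (l(X) = (0*24)*X = 0*X = 0)
(l(-6 - 1*(-2)) - 8)*R(-11) = (0 - 8)*(-4) = -8*(-4) = 32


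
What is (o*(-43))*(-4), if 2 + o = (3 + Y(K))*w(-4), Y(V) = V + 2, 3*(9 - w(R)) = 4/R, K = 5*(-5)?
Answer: -97352/3 ≈ -32451.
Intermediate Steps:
K = -25
w(R) = 9 - 4/(3*R)
Y(V) = 2 + V
o = -566/3 (o = -2 + (3 + (2 - 25))*(9 - 4/3/(-4)) = -2 + (3 - 23)*(9 - 4/3*(-¼)) = -2 - 20*(9 + ⅓) = -2 - 20*28/3 = -2 - 560/3 = -566/3 ≈ -188.67)
(o*(-43))*(-4) = -566/3*(-43)*(-4) = (24338/3)*(-4) = -97352/3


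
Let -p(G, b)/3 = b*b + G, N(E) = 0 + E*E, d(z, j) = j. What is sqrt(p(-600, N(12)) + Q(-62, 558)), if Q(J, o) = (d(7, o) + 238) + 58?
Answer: I*sqrt(59554) ≈ 244.04*I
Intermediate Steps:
Q(J, o) = 296 + o (Q(J, o) = (o + 238) + 58 = (238 + o) + 58 = 296 + o)
N(E) = E**2 (N(E) = 0 + E**2 = E**2)
p(G, b) = -3*G - 3*b**2 (p(G, b) = -3*(b*b + G) = -3*(b**2 + G) = -3*(G + b**2) = -3*G - 3*b**2)
sqrt(p(-600, N(12)) + Q(-62, 558)) = sqrt((-3*(-600) - 3*(12**2)**2) + (296 + 558)) = sqrt((1800 - 3*144**2) + 854) = sqrt((1800 - 3*20736) + 854) = sqrt((1800 - 62208) + 854) = sqrt(-60408 + 854) = sqrt(-59554) = I*sqrt(59554)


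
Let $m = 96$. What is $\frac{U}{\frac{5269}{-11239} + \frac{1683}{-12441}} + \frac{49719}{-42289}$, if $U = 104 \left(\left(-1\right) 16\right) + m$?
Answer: $\frac{140415723007409}{54121504489} \approx 2594.5$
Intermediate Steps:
$U = -1568$ ($U = 104 \left(\left(-1\right) 16\right) + 96 = 104 \left(-16\right) + 96 = -1664 + 96 = -1568$)
$\frac{U}{\frac{5269}{-11239} + \frac{1683}{-12441}} + \frac{49719}{-42289} = - \frac{1568}{\frac{5269}{-11239} + \frac{1683}{-12441}} + \frac{49719}{-42289} = - \frac{1568}{5269 \left(- \frac{1}{11239}\right) + 1683 \left(- \frac{1}{12441}\right)} + 49719 \left(- \frac{1}{42289}\right) = - \frac{1568}{- \frac{5269}{11239} - \frac{51}{377}} - \frac{49719}{42289} = - \frac{1568}{- \frac{2559602}{4237103}} - \frac{49719}{42289} = \left(-1568\right) \left(- \frac{4237103}{2559602}\right) - \frac{49719}{42289} = \frac{3321888752}{1279801} - \frac{49719}{42289} = \frac{140415723007409}{54121504489}$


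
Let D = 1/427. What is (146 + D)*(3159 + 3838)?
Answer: 436213971/427 ≈ 1.0216e+6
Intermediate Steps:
D = 1/427 ≈ 0.0023419
(146 + D)*(3159 + 3838) = (146 + 1/427)*(3159 + 3838) = (62343/427)*6997 = 436213971/427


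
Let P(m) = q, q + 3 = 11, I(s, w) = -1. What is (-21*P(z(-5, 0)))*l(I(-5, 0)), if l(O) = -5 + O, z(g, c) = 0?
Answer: 1008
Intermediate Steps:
q = 8 (q = -3 + 11 = 8)
P(m) = 8
(-21*P(z(-5, 0)))*l(I(-5, 0)) = (-21*8)*(-5 - 1) = -168*(-6) = 1008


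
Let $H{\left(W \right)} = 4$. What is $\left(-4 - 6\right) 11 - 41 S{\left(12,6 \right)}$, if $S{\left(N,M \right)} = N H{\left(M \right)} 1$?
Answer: $-2078$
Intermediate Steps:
$S{\left(N,M \right)} = 4 N$ ($S{\left(N,M \right)} = N 4 \cdot 1 = 4 N 1 = 4 N$)
$\left(-4 - 6\right) 11 - 41 S{\left(12,6 \right)} = \left(-4 - 6\right) 11 - 41 \cdot 4 \cdot 12 = \left(-4 - 6\right) 11 - 1968 = \left(-10\right) 11 - 1968 = -110 - 1968 = -2078$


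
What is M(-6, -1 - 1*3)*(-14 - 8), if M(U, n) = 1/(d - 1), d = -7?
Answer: 11/4 ≈ 2.7500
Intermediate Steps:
M(U, n) = -1/8 (M(U, n) = 1/(-7 - 1) = 1/(-8) = -1/8)
M(-6, -1 - 1*3)*(-14 - 8) = -(-14 - 8)/8 = -1/8*(-22) = 11/4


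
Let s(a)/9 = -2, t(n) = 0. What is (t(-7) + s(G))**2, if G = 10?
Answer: 324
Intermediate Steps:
s(a) = -18 (s(a) = 9*(-2) = -18)
(t(-7) + s(G))**2 = (0 - 18)**2 = (-18)**2 = 324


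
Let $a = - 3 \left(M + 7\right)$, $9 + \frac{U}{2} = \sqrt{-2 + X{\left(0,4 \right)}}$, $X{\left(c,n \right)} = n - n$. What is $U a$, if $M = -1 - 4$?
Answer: $108 - 12 i \sqrt{2} \approx 108.0 - 16.971 i$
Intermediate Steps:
$X{\left(c,n \right)} = 0$
$M = -5$ ($M = -1 - 4 = -5$)
$U = -18 + 2 i \sqrt{2}$ ($U = -18 + 2 \sqrt{-2 + 0} = -18 + 2 \sqrt{-2} = -18 + 2 i \sqrt{2} \approx -18.0 + 2.8284 i$)
$a = -6$ ($a = - 3 \left(-5 + 7\right) = \left(-3\right) 2 = -6$)
$U a = \left(-18 + 2 i \sqrt{2}\right) \left(-6\right) = 108 - 12 i \sqrt{2}$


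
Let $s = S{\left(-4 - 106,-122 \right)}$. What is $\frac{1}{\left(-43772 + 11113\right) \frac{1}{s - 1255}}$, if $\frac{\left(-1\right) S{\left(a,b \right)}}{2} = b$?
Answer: $\frac{1011}{32659} \approx 0.030956$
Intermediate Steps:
$S{\left(a,b \right)} = - 2 b$
$s = 244$ ($s = \left(-2\right) \left(-122\right) = 244$)
$\frac{1}{\left(-43772 + 11113\right) \frac{1}{s - 1255}} = \frac{1}{\left(-43772 + 11113\right) \frac{1}{244 - 1255}} = \frac{1}{\left(-32659\right) \frac{1}{-1011}} = \frac{1}{\left(-32659\right) \left(- \frac{1}{1011}\right)} = \frac{1}{\frac{32659}{1011}} = \frac{1011}{32659}$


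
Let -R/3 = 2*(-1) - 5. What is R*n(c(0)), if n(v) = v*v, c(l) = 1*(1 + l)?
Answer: 21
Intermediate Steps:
R = 21 (R = -3*(2*(-1) - 5) = -3*(-2 - 5) = -3*(-7) = 21)
c(l) = 1 + l
n(v) = v²
R*n(c(0)) = 21*(1 + 0)² = 21*1² = 21*1 = 21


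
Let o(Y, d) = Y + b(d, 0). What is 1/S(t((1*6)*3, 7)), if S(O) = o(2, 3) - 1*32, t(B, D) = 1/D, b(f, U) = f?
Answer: -1/27 ≈ -0.037037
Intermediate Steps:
o(Y, d) = Y + d
S(O) = -27 (S(O) = (2 + 3) - 1*32 = 5 - 32 = -27)
1/S(t((1*6)*3, 7)) = 1/(-27) = -1/27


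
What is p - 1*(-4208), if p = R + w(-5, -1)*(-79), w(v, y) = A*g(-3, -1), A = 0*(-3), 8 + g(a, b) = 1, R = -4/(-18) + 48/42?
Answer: 265190/63 ≈ 4209.4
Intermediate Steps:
R = 86/63 (R = -4*(-1/18) + 48*(1/42) = 2/9 + 8/7 = 86/63 ≈ 1.3651)
g(a, b) = -7 (g(a, b) = -8 + 1 = -7)
A = 0
w(v, y) = 0 (w(v, y) = 0*(-7) = 0)
p = 86/63 (p = 86/63 + 0*(-79) = 86/63 + 0 = 86/63 ≈ 1.3651)
p - 1*(-4208) = 86/63 - 1*(-4208) = 86/63 + 4208 = 265190/63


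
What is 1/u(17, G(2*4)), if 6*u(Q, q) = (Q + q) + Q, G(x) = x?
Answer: 1/7 ≈ 0.14286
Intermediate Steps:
u(Q, q) = Q/3 + q/6 (u(Q, q) = ((Q + q) + Q)/6 = (q + 2*Q)/6 = Q/3 + q/6)
1/u(17, G(2*4)) = 1/((1/3)*17 + (2*4)/6) = 1/(17/3 + (1/6)*8) = 1/(17/3 + 4/3) = 1/7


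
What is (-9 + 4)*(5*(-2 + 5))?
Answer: -75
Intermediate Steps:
(-9 + 4)*(5*(-2 + 5)) = -25*3 = -5*15 = -75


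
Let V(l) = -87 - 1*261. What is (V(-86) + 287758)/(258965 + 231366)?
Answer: 287410/490331 ≈ 0.58615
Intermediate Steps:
V(l) = -348 (V(l) = -87 - 261 = -348)
(V(-86) + 287758)/(258965 + 231366) = (-348 + 287758)/(258965 + 231366) = 287410/490331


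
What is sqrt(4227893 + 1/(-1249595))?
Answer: 57*sqrt(2031949142602770)/1249595 ≈ 2056.2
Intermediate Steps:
sqrt(4227893 + 1/(-1249595)) = sqrt(4227893 - 1/1249595) = sqrt(5283153953334/1249595) = 57*sqrt(2031949142602770)/1249595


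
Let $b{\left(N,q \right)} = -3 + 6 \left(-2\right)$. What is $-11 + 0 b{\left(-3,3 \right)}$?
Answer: $-11$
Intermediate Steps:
$b{\left(N,q \right)} = -15$ ($b{\left(N,q \right)} = -3 - 12 = -15$)
$-11 + 0 b{\left(-3,3 \right)} = -11 + 0 \left(-15\right) = -11 + 0 = -11$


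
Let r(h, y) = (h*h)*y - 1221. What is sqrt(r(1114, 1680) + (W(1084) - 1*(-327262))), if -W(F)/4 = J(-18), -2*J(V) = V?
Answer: sqrt(2085199285) ≈ 45664.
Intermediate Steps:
J(V) = -V/2
W(F) = -36 (W(F) = -(-2)*(-18) = -4*9 = -36)
r(h, y) = -1221 + y*h**2 (r(h, y) = h**2*y - 1221 = y*h**2 - 1221 = -1221 + y*h**2)
sqrt(r(1114, 1680) + (W(1084) - 1*(-327262))) = sqrt((-1221 + 1680*1114**2) + (-36 - 1*(-327262))) = sqrt((-1221 + 1680*1240996) + (-36 + 327262)) = sqrt((-1221 + 2084873280) + 327226) = sqrt(2084872059 + 327226) = sqrt(2085199285)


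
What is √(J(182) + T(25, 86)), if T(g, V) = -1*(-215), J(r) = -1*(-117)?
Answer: 2*√83 ≈ 18.221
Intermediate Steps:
J(r) = 117
T(g, V) = 215
√(J(182) + T(25, 86)) = √(117 + 215) = √332 = 2*√83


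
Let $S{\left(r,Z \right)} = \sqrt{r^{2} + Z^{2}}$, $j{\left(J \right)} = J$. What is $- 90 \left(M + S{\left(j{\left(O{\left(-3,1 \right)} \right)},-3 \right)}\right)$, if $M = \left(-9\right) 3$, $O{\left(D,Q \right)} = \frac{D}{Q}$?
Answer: $2430 - 270 \sqrt{2} \approx 2048.2$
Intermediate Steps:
$M = -27$
$S{\left(r,Z \right)} = \sqrt{Z^{2} + r^{2}}$
$- 90 \left(M + S{\left(j{\left(O{\left(-3,1 \right)} \right)},-3 \right)}\right) = - 90 \left(-27 + \sqrt{\left(-3\right)^{2} + \left(- \frac{3}{1}\right)^{2}}\right) = - 90 \left(-27 + \sqrt{9 + \left(\left(-3\right) 1\right)^{2}}\right) = - 90 \left(-27 + \sqrt{9 + \left(-3\right)^{2}}\right) = - 90 \left(-27 + \sqrt{9 + 9}\right) = - 90 \left(-27 + \sqrt{18}\right) = - 90 \left(-27 + 3 \sqrt{2}\right) = 2430 - 270 \sqrt{2}$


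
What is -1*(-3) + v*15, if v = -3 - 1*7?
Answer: -147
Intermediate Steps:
v = -10 (v = -3 - 7 = -10)
-1*(-3) + v*15 = -1*(-3) - 10*15 = 3 - 150 = -147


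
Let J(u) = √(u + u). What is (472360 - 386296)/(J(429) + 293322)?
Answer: 4207410768/14339632471 - 14344*√858/14339632471 ≈ 0.29338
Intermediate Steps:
J(u) = √2*√u (J(u) = √(2*u) = √2*√u)
(472360 - 386296)/(J(429) + 293322) = (472360 - 386296)/(√2*√429 + 293322) = 86064/(√858 + 293322) = 86064/(293322 + √858)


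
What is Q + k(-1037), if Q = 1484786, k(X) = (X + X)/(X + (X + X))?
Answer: 4454360/3 ≈ 1.4848e+6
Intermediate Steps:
k(X) = ⅔ (k(X) = (2*X)/(X + 2*X) = (2*X)/((3*X)) = (2*X)*(1/(3*X)) = ⅔)
Q + k(-1037) = 1484786 + ⅔ = 4454360/3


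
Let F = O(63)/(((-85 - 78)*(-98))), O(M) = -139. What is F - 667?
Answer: -10654797/15974 ≈ -667.01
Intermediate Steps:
F = -139/15974 (F = -139*(-1/(98*(-85 - 78))) = -139/((-163*(-98))) = -139/15974 ≈ -0.0087016)
F - 667 = -139/15974 - 667 = -10654797/15974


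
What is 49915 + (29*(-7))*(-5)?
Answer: 50930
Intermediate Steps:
49915 + (29*(-7))*(-5) = 49915 - 203*(-5) = 49915 + 1015 = 50930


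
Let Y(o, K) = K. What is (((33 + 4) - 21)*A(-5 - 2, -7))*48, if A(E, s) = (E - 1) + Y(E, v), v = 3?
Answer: -3840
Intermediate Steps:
A(E, s) = 2 + E (A(E, s) = (E - 1) + 3 = (-1 + E) + 3 = 2 + E)
(((33 + 4) - 21)*A(-5 - 2, -7))*48 = (((33 + 4) - 21)*(2 + (-5 - 2)))*48 = ((37 - 21)*(2 - 7))*48 = (16*(-5))*48 = -80*48 = -3840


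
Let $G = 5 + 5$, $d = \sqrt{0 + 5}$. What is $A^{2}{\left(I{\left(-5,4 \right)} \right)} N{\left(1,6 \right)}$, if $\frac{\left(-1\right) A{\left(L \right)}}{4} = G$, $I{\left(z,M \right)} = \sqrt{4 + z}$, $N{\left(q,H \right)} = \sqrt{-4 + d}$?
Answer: $1600 \sqrt{-4 + \sqrt{5}} \approx 2125.0 i$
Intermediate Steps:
$d = \sqrt{5} \approx 2.2361$
$N{\left(q,H \right)} = \sqrt{-4 + \sqrt{5}}$
$G = 10$
$A{\left(L \right)} = -40$ ($A{\left(L \right)} = \left(-4\right) 10 = -40$)
$A^{2}{\left(I{\left(-5,4 \right)} \right)} N{\left(1,6 \right)} = \left(-40\right)^{2} \sqrt{-4 + \sqrt{5}} = 1600 \sqrt{-4 + \sqrt{5}}$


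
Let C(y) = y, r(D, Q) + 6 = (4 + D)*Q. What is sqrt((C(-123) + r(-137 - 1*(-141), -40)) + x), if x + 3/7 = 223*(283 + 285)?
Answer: sqrt(6184514)/7 ≈ 355.27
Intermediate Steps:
r(D, Q) = -6 + Q*(4 + D) (r(D, Q) = -6 + (4 + D)*Q = -6 + Q*(4 + D))
x = 886645/7 (x = -3/7 + 223*(283 + 285) = -3/7 + 223*568 = -3/7 + 126664 = 886645/7 ≈ 1.2666e+5)
sqrt((C(-123) + r(-137 - 1*(-141), -40)) + x) = sqrt((-123 + (-6 + 4*(-40) + (-137 - 1*(-141))*(-40))) + 886645/7) = sqrt((-123 + (-6 - 160 + (-137 + 141)*(-40))) + 886645/7) = sqrt((-123 + (-6 - 160 + 4*(-40))) + 886645/7) = sqrt((-123 + (-6 - 160 - 160)) + 886645/7) = sqrt((-123 - 326) + 886645/7) = sqrt(-449 + 886645/7) = sqrt(883502/7) = sqrt(6184514)/7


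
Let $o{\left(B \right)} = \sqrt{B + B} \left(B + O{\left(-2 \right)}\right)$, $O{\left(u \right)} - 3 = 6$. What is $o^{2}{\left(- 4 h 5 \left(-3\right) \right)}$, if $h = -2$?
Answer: $-2957040$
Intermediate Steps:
$O{\left(u \right)} = 9$ ($O{\left(u \right)} = 3 + 6 = 9$)
$o{\left(B \right)} = \sqrt{2} \sqrt{B} \left(9 + B\right)$ ($o{\left(B \right)} = \sqrt{B + B} \left(B + 9\right) = \sqrt{2 B} \left(9 + B\right) = \sqrt{2} \sqrt{B} \left(9 + B\right)$)
$o^{2}{\left(- 4 h 5 \left(-3\right) \right)} = \left(\sqrt{2} \sqrt{\left(-4\right) \left(-2\right) 5 \left(-3\right)} \left(9 + \left(-4\right) \left(-2\right) 5 \left(-3\right)\right)\right)^{2} = \left(\sqrt{2} \sqrt{8 \cdot 5 \left(-3\right)} \left(9 + 8 \cdot 5 \left(-3\right)\right)\right)^{2} = \left(\sqrt{2} \sqrt{40 \left(-3\right)} \left(9 + 40 \left(-3\right)\right)\right)^{2} = \left(\sqrt{2} \sqrt{-120} \left(9 - 120\right)\right)^{2} = \left(\sqrt{2} \cdot 2 i \sqrt{30} \left(-111\right)\right)^{2} = \left(- 444 i \sqrt{15}\right)^{2} = -2957040$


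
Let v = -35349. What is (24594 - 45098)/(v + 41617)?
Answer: -5126/1567 ≈ -3.2712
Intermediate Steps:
(24594 - 45098)/(v + 41617) = (24594 - 45098)/(-35349 + 41617) = -20504/6268 = -20504*1/6268 = -5126/1567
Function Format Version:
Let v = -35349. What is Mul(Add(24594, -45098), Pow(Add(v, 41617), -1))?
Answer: Rational(-5126, 1567) ≈ -3.2712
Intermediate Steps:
Mul(Add(24594, -45098), Pow(Add(v, 41617), -1)) = Mul(Add(24594, -45098), Pow(Add(-35349, 41617), -1)) = Mul(-20504, Pow(6268, -1)) = Mul(-20504, Rational(1, 6268)) = Rational(-5126, 1567)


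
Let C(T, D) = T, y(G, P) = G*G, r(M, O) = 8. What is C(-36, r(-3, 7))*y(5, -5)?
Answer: -900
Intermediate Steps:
y(G, P) = G²
C(-36, r(-3, 7))*y(5, -5) = -36*5² = -36*25 = -900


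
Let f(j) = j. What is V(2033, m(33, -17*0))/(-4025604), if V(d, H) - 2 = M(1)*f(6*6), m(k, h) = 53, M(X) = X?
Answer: -19/2012802 ≈ -9.4396e-6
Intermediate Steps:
V(d, H) = 38 (V(d, H) = 2 + 1*(6*6) = 2 + 1*36 = 2 + 36 = 38)
V(2033, m(33, -17*0))/(-4025604) = 38/(-4025604) = 38*(-1/4025604) = -19/2012802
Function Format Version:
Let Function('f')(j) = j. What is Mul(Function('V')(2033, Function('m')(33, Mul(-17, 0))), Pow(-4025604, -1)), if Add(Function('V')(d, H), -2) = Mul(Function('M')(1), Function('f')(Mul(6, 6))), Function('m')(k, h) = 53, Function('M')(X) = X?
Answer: Rational(-19, 2012802) ≈ -9.4396e-6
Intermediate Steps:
Function('V')(d, H) = 38 (Function('V')(d, H) = Add(2, Mul(1, Mul(6, 6))) = Add(2, Mul(1, 36)) = Add(2, 36) = 38)
Mul(Function('V')(2033, Function('m')(33, Mul(-17, 0))), Pow(-4025604, -1)) = Mul(38, Pow(-4025604, -1)) = Mul(38, Rational(-1, 4025604)) = Rational(-19, 2012802)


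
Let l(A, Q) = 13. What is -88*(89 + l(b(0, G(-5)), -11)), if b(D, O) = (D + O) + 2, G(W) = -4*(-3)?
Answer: -8976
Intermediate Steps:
G(W) = 12
b(D, O) = 2 + D + O
-88*(89 + l(b(0, G(-5)), -11)) = -88*(89 + 13) = -88*102 = -8976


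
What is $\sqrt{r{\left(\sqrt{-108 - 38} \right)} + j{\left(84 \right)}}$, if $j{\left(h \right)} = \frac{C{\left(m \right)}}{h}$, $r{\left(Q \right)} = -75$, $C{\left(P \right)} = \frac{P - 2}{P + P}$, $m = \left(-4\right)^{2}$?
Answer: $\frac{11 i \sqrt{357}}{24} \approx 8.66 i$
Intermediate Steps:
$m = 16$
$C{\left(P \right)} = \frac{-2 + P}{2 P}$
$j{\left(h \right)} = \frac{7}{16 h}$ ($j{\left(h \right)} = \frac{\frac{1}{2} \cdot \frac{1}{16} \left(-2 + 16\right)}{h} = \frac{\frac{1}{2} \cdot \frac{1}{16} \cdot 14}{h} = \frac{7}{16 h}$)
$\sqrt{r{\left(\sqrt{-108 - 38} \right)} + j{\left(84 \right)}} = \sqrt{-75 + \frac{7}{16 \cdot 84}} = \sqrt{-75 + \frac{7}{16} \cdot \frac{1}{84}} = \sqrt{-75 + \frac{1}{192}} = \sqrt{- \frac{14399}{192}} = \frac{11 i \sqrt{357}}{24}$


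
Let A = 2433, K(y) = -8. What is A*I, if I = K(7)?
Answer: -19464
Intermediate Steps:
I = -8
A*I = 2433*(-8) = -19464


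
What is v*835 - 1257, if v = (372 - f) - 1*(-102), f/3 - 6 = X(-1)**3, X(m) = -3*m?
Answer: 311868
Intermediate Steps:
f = 99 (f = 18 + 3*(-3*(-1))**3 = 18 + 3*3**3 = 18 + 3*27 = 18 + 81 = 99)
v = 375 (v = (372 - 1*99) - 1*(-102) = (372 - 99) + 102 = 273 + 102 = 375)
v*835 - 1257 = 375*835 - 1257 = 313125 - 1257 = 311868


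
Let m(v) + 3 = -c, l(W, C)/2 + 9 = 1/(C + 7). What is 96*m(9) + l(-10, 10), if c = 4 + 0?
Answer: -11728/17 ≈ -689.88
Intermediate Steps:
l(W, C) = -18 + 2/(7 + C) (l(W, C) = -18 + 2/(C + 7) = -18 + 2/(7 + C))
c = 4
m(v) = -7 (m(v) = -3 - 1*4 = -3 - 4 = -7)
96*m(9) + l(-10, 10) = 96*(-7) + 2*(-62 - 9*10)/(7 + 10) = -672 + 2*(-62 - 90)/17 = -672 + 2*(1/17)*(-152) = -672 - 304/17 = -11728/17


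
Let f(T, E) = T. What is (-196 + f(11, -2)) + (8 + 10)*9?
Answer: -23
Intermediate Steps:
(-196 + f(11, -2)) + (8 + 10)*9 = (-196 + 11) + (8 + 10)*9 = -185 + 18*9 = -185 + 162 = -23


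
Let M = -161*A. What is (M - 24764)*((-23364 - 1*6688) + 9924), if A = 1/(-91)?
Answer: 6479384352/13 ≈ 4.9841e+8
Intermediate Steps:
A = -1/91 ≈ -0.010989
M = 23/13 (M = -161*(-1/91) = 23/13 ≈ 1.7692)
(M - 24764)*((-23364 - 1*6688) + 9924) = (23/13 - 24764)*((-23364 - 1*6688) + 9924) = -321909*((-23364 - 6688) + 9924)/13 = -321909*(-30052 + 9924)/13 = -321909/13*(-20128) = 6479384352/13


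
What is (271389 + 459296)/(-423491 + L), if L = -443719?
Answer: -146137/173442 ≈ -0.84257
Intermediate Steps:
(271389 + 459296)/(-423491 + L) = (271389 + 459296)/(-423491 - 443719) = 730685/(-867210) = 730685*(-1/867210) = -146137/173442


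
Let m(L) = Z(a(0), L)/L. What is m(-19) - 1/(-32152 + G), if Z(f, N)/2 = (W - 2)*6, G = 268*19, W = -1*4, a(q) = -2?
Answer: 1948339/514140 ≈ 3.7895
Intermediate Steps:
W = -4
G = 5092
Z(f, N) = -72 (Z(f, N) = 2*((-4 - 2)*6) = 2*(-6*6) = 2*(-36) = -72)
m(L) = -72/L
m(-19) - 1/(-32152 + G) = -72/(-19) - 1/(-32152 + 5092) = -72*(-1/19) - 1/(-27060) = 72/19 - 1*(-1/27060) = 72/19 + 1/27060 = 1948339/514140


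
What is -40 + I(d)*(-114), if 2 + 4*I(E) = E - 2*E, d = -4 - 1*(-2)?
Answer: -40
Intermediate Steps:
d = -2 (d = -4 + 2 = -2)
I(E) = -½ - E/4 (I(E) = -½ + (E - 2*E)/4 = -½ + (-E)/4 = -½ - E/4)
-40 + I(d)*(-114) = -40 + (-½ - ¼*(-2))*(-114) = -40 + (-½ + ½)*(-114) = -40 + 0*(-114) = -40 + 0 = -40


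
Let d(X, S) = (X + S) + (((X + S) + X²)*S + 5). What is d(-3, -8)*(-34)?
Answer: -340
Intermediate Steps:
d(X, S) = 5 + S + X + S*(S + X + X²) (d(X, S) = (S + X) + (((S + X) + X²)*S + 5) = (S + X) + ((S + X + X²)*S + 5) = (S + X) + (S*(S + X + X²) + 5) = (S + X) + (5 + S*(S + X + X²)) = 5 + S + X + S*(S + X + X²))
d(-3, -8)*(-34) = (5 - 8 - 3 + (-8)² - 8*(-3) - 8*(-3)²)*(-34) = (5 - 8 - 3 + 64 + 24 - 8*9)*(-34) = (5 - 8 - 3 + 64 + 24 - 72)*(-34) = 10*(-34) = -340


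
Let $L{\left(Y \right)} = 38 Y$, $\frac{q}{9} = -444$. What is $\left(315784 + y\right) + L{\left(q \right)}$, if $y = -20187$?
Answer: $143749$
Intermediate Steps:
$q = -3996$ ($q = 9 \left(-444\right) = -3996$)
$\left(315784 + y\right) + L{\left(q \right)} = \left(315784 - 20187\right) + 38 \left(-3996\right) = 295597 - 151848 = 143749$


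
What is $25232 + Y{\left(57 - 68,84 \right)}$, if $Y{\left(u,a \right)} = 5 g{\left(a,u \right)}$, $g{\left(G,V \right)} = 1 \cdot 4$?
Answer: $25252$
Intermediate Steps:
$g{\left(G,V \right)} = 4$
$Y{\left(u,a \right)} = 20$ ($Y{\left(u,a \right)} = 5 \cdot 4 = 20$)
$25232 + Y{\left(57 - 68,84 \right)} = 25232 + 20 = 25252$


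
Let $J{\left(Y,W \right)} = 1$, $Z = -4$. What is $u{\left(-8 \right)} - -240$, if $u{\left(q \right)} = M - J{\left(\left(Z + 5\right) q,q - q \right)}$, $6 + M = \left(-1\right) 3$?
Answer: $230$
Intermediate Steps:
$M = -9$ ($M = -6 - 3 = -9$)
$u{\left(q \right)} = -10$ ($u{\left(q \right)} = -9 - 1 = -10$)
$u{\left(-8 \right)} - -240 = -10 - -240 = -10 + \left(308 - 68\right) = -10 + 240 = 230$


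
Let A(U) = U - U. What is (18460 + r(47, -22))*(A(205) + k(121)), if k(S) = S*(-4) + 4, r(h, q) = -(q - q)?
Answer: -8860800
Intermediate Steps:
r(h, q) = 0 (r(h, q) = -1*0 = 0)
k(S) = 4 - 4*S (k(S) = -4*S + 4 = 4 - 4*S)
A(U) = 0
(18460 + r(47, -22))*(A(205) + k(121)) = (18460 + 0)*(0 + (4 - 4*121)) = 18460*(0 + (4 - 484)) = 18460*(0 - 480) = 18460*(-480) = -8860800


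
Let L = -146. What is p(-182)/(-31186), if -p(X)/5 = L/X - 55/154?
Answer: 405/5675852 ≈ 7.1355e-5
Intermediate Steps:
p(X) = 25/14 + 730/X (p(X) = -5*(-146/X - 55/154) = -5*(-146/X - 55*1/154) = -5*(-146/X - 5/14) = -5*(-5/14 - 146/X) = 25/14 + 730/X)
p(-182)/(-31186) = (25/14 + 730/(-182))/(-31186) = (25/14 + 730*(-1/182))*(-1/31186) = (25/14 - 365/91)*(-1/31186) = -405/182*(-1/31186) = 405/5675852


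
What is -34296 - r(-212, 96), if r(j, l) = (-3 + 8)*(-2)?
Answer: -34286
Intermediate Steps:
r(j, l) = -10 (r(j, l) = 5*(-2) = -10)
-34296 - r(-212, 96) = -34296 - 1*(-10) = -34296 + 10 = -34286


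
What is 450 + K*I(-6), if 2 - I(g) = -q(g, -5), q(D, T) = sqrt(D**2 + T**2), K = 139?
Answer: 728 + 139*sqrt(61) ≈ 1813.6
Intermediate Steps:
I(g) = 2 + sqrt(25 + g**2) (I(g) = 2 - (-1)*sqrt(g**2 + (-5)**2) = 2 - (-1)*sqrt(g**2 + 25) = 2 - (-1)*sqrt(25 + g**2) = 2 + sqrt(25 + g**2))
450 + K*I(-6) = 450 + 139*(2 + sqrt(25 + (-6)**2)) = 450 + 139*(2 + sqrt(25 + 36)) = 450 + 139*(2 + sqrt(61)) = 450 + (278 + 139*sqrt(61)) = 728 + 139*sqrt(61)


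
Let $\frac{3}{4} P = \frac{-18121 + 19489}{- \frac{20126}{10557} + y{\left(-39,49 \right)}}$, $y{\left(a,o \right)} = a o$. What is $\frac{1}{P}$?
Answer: $- \frac{20194553}{19255968} \approx -1.0487$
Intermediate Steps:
$P = - \frac{19255968}{20194553}$ ($P = \frac{4 \frac{-18121 + 19489}{- \frac{20126}{10557} - 1911}}{3} = \frac{4 \frac{1368}{\left(-20126\right) \frac{1}{10557} - 1911}}{3} = \frac{4 \frac{1368}{- \frac{20126}{10557} - 1911}}{3} = \frac{4 \frac{1368}{- \frac{20194553}{10557}}}{3} = \frac{4 \cdot 1368 \left(- \frac{10557}{20194553}\right)}{3} = \frac{4}{3} \left(- \frac{14441976}{20194553}\right) = - \frac{19255968}{20194553} \approx -0.95352$)
$\frac{1}{P} = \frac{1}{- \frac{19255968}{20194553}} = - \frac{20194553}{19255968}$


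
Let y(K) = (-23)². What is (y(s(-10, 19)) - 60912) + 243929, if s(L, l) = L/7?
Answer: 183546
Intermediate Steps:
s(L, l) = L/7 (s(L, l) = L*(⅐) = L/7)
y(K) = 529
(y(s(-10, 19)) - 60912) + 243929 = (529 - 60912) + 243929 = -60383 + 243929 = 183546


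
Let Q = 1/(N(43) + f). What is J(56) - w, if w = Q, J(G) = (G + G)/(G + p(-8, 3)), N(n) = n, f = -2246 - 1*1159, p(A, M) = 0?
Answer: 6725/3362 ≈ 2.0003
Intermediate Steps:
f = -3405 (f = -2246 - 1159 = -3405)
J(G) = 2 (J(G) = (G + G)/(G + 0) = (2*G)/G = 2)
Q = -1/3362 (Q = 1/(43 - 3405) = 1/(-3362) = -1/3362 ≈ -0.00029744)
w = -1/3362 ≈ -0.00029744
J(56) - w = 2 - 1*(-1/3362) = 2 + 1/3362 = 6725/3362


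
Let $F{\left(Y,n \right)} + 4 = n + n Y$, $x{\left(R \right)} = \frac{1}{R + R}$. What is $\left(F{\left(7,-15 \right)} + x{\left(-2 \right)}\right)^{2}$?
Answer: $\frac{247009}{16} \approx 15438.0$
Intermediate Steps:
$x{\left(R \right)} = \frac{1}{2 R}$
$F{\left(Y,n \right)} = -4 + n + Y n$ ($F{\left(Y,n \right)} = -4 + \left(n + n Y\right) = -4 + \left(n + Y n\right) = -4 + n + Y n$)
$\left(F{\left(7,-15 \right)} + x{\left(-2 \right)}\right)^{2} = \left(\left(-4 - 15 + 7 \left(-15\right)\right) + \frac{1}{2 \left(-2\right)}\right)^{2} = \left(\left(-4 - 15 - 105\right) + \frac{1}{2} \left(- \frac{1}{2}\right)\right)^{2} = \left(-124 - \frac{1}{4}\right)^{2} = \left(- \frac{497}{4}\right)^{2} = \frac{247009}{16}$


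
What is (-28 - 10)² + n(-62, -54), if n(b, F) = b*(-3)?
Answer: 1630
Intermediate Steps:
n(b, F) = -3*b
(-28 - 10)² + n(-62, -54) = (-28 - 10)² - 3*(-62) = (-38)² + 186 = 1444 + 186 = 1630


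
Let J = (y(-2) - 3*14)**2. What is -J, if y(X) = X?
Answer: -1936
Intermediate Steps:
J = 1936 (J = (-2 - 3*14)**2 = (-2 - 42)**2 = (-44)**2 = 1936)
-J = -1*1936 = -1936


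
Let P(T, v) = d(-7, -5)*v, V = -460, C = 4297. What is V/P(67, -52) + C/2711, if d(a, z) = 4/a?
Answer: -1958911/140972 ≈ -13.896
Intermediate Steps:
P(T, v) = -4*v/7 (P(T, v) = (4/(-7))*v = (4*(-1/7))*v = -4*v/7)
V/P(67, -52) + C/2711 = -460/((-4/7*(-52))) + 4297/2711 = -460/208/7 + 4297*(1/2711) = -460*7/208 + 4297/2711 = -805/52 + 4297/2711 = -1958911/140972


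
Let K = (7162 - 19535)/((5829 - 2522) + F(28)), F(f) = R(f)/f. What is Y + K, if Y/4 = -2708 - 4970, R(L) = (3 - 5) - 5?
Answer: -406277116/13227 ≈ -30716.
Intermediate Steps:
R(L) = -7 (R(L) = -2 - 5 = -7)
F(f) = -7/f
Y = -30712 (Y = 4*(-2708 - 4970) = 4*(-7678) = -30712)
K = -49492/13227 (K = (7162 - 19535)/((5829 - 2522) - 7/28) = -12373/(3307 - 7*1/28) = -12373/(3307 - 1/4) = -12373/13227/4 = -12373*4/13227 = -49492/13227 ≈ -3.7417)
Y + K = -30712 - 49492/13227 = -406277116/13227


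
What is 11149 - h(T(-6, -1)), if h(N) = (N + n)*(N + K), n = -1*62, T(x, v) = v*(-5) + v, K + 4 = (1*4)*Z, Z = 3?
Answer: 11845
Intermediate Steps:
K = 8 (K = -4 + (1*4)*3 = -4 + 4*3 = -4 + 12 = 8)
T(x, v) = -4*v (T(x, v) = -5*v + v = -4*v)
n = -62
h(N) = (-62 + N)*(8 + N) (h(N) = (N - 62)*(N + 8) = (-62 + N)*(8 + N))
11149 - h(T(-6, -1)) = 11149 - (-496 + (-4*(-1))² - (-216)*(-1)) = 11149 - (-496 + 4² - 54*4) = 11149 - (-496 + 16 - 216) = 11149 - 1*(-696) = 11149 + 696 = 11845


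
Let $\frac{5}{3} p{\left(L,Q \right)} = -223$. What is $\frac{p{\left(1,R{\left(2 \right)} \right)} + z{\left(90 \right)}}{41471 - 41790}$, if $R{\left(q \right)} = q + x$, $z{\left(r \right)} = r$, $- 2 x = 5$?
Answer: $\frac{219}{1595} \approx 0.1373$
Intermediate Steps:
$x = - \frac{5}{2}$ ($x = \left(- \frac{1}{2}\right) 5 = - \frac{5}{2} \approx -2.5$)
$R{\left(q \right)} = - \frac{5}{2} + q$ ($R{\left(q \right)} = q - \frac{5}{2} = - \frac{5}{2} + q$)
$p{\left(L,Q \right)} = - \frac{669}{5}$ ($p{\left(L,Q \right)} = \frac{3}{5} \left(-223\right) = - \frac{669}{5}$)
$\frac{p{\left(1,R{\left(2 \right)} \right)} + z{\left(90 \right)}}{41471 - 41790} = \frac{- \frac{669}{5} + 90}{41471 - 41790} = - \frac{219}{5 \left(-319\right)} = \left(- \frac{219}{5}\right) \left(- \frac{1}{319}\right) = \frac{219}{1595}$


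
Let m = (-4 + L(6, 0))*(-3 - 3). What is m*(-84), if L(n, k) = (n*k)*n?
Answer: -2016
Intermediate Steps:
L(n, k) = k*n² (L(n, k) = (k*n)*n = k*n²)
m = 24 (m = (-4 + 0*6²)*(-3 - 3) = (-4 + 0*36)*(-6) = (-4 + 0)*(-6) = -4*(-6) = 24)
m*(-84) = 24*(-84) = -2016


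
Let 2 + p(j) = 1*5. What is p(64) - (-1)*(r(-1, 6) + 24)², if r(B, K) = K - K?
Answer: 579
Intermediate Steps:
r(B, K) = 0
p(j) = 3 (p(j) = -2 + 1*5 = -2 + 5 = 3)
p(64) - (-1)*(r(-1, 6) + 24)² = 3 - (-1)*(0 + 24)² = 3 - (-1)*24² = 3 - (-1)*576 = 3 - 1*(-576) = 3 + 576 = 579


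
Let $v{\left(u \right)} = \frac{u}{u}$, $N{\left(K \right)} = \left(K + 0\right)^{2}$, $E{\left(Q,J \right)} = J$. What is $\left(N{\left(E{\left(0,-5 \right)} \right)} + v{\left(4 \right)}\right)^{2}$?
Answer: $676$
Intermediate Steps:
$N{\left(K \right)} = K^{2}$
$v{\left(u \right)} = 1$
$\left(N{\left(E{\left(0,-5 \right)} \right)} + v{\left(4 \right)}\right)^{2} = \left(\left(-5\right)^{2} + 1\right)^{2} = \left(25 + 1\right)^{2} = 26^{2} = 676$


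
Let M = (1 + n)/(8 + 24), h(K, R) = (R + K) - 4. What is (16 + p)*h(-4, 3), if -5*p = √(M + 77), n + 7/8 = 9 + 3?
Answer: -80 + 3*√2201/16 ≈ -71.203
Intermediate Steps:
n = 89/8 (n = -7/8 + (9 + 3) = -7/8 + 12 = 89/8 ≈ 11.125)
h(K, R) = -4 + K + R (h(K, R) = (K + R) - 4 = -4 + K + R)
M = 97/256 (M = (1 + 89/8)/(8 + 24) = (97/8)/32 = (97/8)*(1/32) = 97/256 ≈ 0.37891)
p = -3*√2201/80 (p = -√(97/256 + 77)/5 = -3*√2201/80 ≈ -1.7593)
(16 + p)*h(-4, 3) = (16 - 3*√2201/80)*(-4 - 4 + 3) = (16 - 3*√2201/80)*(-5) = -80 + 3*√2201/16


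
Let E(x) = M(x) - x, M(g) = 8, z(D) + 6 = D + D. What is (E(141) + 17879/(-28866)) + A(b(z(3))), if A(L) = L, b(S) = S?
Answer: -3857057/28866 ≈ -133.62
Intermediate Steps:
z(D) = -6 + 2*D (z(D) = -6 + (D + D) = -6 + 2*D)
E(x) = 8 - x
(E(141) + 17879/(-28866)) + A(b(z(3))) = ((8 - 1*141) + 17879/(-28866)) + (-6 + 2*3) = ((8 - 141) + 17879*(-1/28866)) + (-6 + 6) = (-133 - 17879/28866) + 0 = -3857057/28866 + 0 = -3857057/28866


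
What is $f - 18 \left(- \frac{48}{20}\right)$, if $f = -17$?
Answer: $\frac{131}{5} \approx 26.2$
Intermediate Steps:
$f - 18 \left(- \frac{48}{20}\right) = -17 - 18 \left(- \frac{48}{20}\right) = -17 - 18 \left(\left(-48\right) \frac{1}{20}\right) = -17 - - \frac{216}{5} = -17 + \frac{216}{5} = \frac{131}{5}$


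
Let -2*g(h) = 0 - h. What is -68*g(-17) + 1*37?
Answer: 615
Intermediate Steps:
g(h) = h/2 (g(h) = -(0 - h)/2 = -(-1)*h/2 = h/2)
-68*g(-17) + 1*37 = -34*(-17) + 1*37 = -68*(-17/2) + 37 = 578 + 37 = 615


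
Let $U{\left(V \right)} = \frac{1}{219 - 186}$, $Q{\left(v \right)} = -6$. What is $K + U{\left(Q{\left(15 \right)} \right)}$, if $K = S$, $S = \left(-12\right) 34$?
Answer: $- \frac{13463}{33} \approx -407.97$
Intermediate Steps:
$S = -408$
$K = -408$
$U{\left(V \right)} = \frac{1}{33}$
$K + U{\left(Q{\left(15 \right)} \right)} = -408 + \frac{1}{33} = - \frac{13463}{33}$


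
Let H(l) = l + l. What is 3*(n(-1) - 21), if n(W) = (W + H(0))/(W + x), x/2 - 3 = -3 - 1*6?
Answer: -816/13 ≈ -62.769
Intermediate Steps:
H(l) = 2*l
x = -12 (x = 6 + 2*(-3 - 1*6) = 6 + 2*(-3 - 6) = 6 + 2*(-9) = 6 - 18 = -12)
n(W) = W/(-12 + W) (n(W) = (W + 2*0)/(W - 12) = (W + 0)/(-12 + W) = W/(-12 + W))
3*(n(-1) - 21) = 3*(-1/(-12 - 1) - 21) = 3*(-1/(-13) - 21) = 3*(-1*(-1/13) - 21) = 3*(1/13 - 21) = 3*(-272/13) = -816/13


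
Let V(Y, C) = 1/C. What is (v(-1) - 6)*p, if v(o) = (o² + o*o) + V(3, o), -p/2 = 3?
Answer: 30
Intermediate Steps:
p = -6 (p = -2*3 = -6)
v(o) = 1/o + 2*o² (v(o) = (o² + o*o) + 1/o = (o² + o²) + 1/o = 2*o² + 1/o = 1/o + 2*o²)
(v(-1) - 6)*p = ((1 + 2*(-1)³)/(-1) - 6)*(-6) = (-(1 + 2*(-1)) - 6)*(-6) = (-(1 - 2) - 6)*(-6) = (-1*(-1) - 6)*(-6) = (1 - 6)*(-6) = -5*(-6) = 30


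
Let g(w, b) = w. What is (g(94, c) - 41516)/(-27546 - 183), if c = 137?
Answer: 41422/27729 ≈ 1.4938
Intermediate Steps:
(g(94, c) - 41516)/(-27546 - 183) = (94 - 41516)/(-27546 - 183) = -41422/(-27729) = -41422*(-1/27729) = 41422/27729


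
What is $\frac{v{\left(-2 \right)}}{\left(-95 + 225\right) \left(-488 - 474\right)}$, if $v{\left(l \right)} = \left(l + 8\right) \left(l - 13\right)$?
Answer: $\frac{9}{12506} \approx 0.00071965$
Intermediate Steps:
$v{\left(l \right)} = \left(-13 + l\right) \left(8 + l\right)$ ($v{\left(l \right)} = \left(8 + l\right) \left(-13 + l\right) = \left(-13 + l\right) \left(8 + l\right)$)
$\frac{v{\left(-2 \right)}}{\left(-95 + 225\right) \left(-488 - 474\right)} = \frac{-104 + \left(-2\right)^{2} - -10}{\left(-95 + 225\right) \left(-488 - 474\right)} = \frac{-104 + 4 + 10}{130 \left(-962\right)} = - \frac{90}{-125060} = \left(-90\right) \left(- \frac{1}{125060}\right) = \frac{9}{12506}$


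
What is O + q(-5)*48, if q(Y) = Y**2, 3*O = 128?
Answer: 3728/3 ≈ 1242.7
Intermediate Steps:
O = 128/3 (O = (1/3)*128 = 128/3 ≈ 42.667)
O + q(-5)*48 = 128/3 + (-5)**2*48 = 128/3 + 25*48 = 128/3 + 1200 = 3728/3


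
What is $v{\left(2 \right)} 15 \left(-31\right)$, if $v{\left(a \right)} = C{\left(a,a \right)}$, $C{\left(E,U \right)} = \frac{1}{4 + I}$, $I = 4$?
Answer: $- \frac{465}{8} \approx -58.125$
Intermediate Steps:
$C{\left(E,U \right)} = \frac{1}{8}$ ($C{\left(E,U \right)} = \frac{1}{4 + 4} = \frac{1}{8}$)
$v{\left(a \right)} = \frac{1}{8}$
$v{\left(2 \right)} 15 \left(-31\right) = \frac{1}{8} \cdot 15 \left(-31\right) = \frac{15}{8} \left(-31\right) = - \frac{465}{8}$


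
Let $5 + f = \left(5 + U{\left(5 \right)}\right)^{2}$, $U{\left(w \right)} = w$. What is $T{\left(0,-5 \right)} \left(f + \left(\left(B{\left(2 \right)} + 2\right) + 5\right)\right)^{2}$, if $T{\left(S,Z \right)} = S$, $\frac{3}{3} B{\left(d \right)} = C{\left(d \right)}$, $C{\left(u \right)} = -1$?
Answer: $0$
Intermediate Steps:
$B{\left(d \right)} = -1$
$f = 95$ ($f = -5 + \left(5 + 5\right)^{2} = -5 + 10^{2} = -5 + 100 = 95$)
$T{\left(0,-5 \right)} \left(f + \left(\left(B{\left(2 \right)} + 2\right) + 5\right)\right)^{2} = 0 \left(95 + \left(\left(-1 + 2\right) + 5\right)\right)^{2} = 0 \left(95 + \left(1 + 5\right)\right)^{2} = 0 \left(95 + 6\right)^{2} = 0 \cdot 101^{2} = 0 \cdot 10201 = 0$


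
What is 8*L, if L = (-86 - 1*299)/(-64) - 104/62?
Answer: 8607/248 ≈ 34.706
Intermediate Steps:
L = 8607/1984 (L = (-86 - 299)*(-1/64) - 104*1/62 = -385*(-1/64) - 52/31 = 385/64 - 52/31 = 8607/1984 ≈ 4.3382)
8*L = 8*(8607/1984) = 8607/248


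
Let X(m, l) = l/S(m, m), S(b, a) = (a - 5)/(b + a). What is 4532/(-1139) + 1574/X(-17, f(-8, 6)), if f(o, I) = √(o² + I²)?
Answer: 557359/5695 ≈ 97.868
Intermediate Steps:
f(o, I) = √(I² + o²)
S(b, a) = (-5 + a)/(a + b)
X(m, l) = 2*l*m/(-5 + m) (X(m, l) = l/(((-5 + m)/(m + m))) = l/(((-5 + m)/((2*m)))) = l/(((1/(2*m))*(-5 + m))) = l/(((-5 + m)/(2*m))) = l*(2*m/(-5 + m)) = 2*l*m/(-5 + m))
4532/(-1139) + 1574/X(-17, f(-8, 6)) = 4532/(-1139) + 1574/((2*√(6² + (-8)²)*(-17)/(-5 - 17))) = 4532*(-1/1139) + 1574/((2*√(36 + 64)*(-17)/(-22))) = -4532/1139 + 1574/((2*√100*(-17)*(-1/22))) = -4532/1139 + 1574/((2*10*(-17)*(-1/22))) = -4532/1139 + 1574/(170/11) = -4532/1139 + 1574*(11/170) = -4532/1139 + 8657/85 = 557359/5695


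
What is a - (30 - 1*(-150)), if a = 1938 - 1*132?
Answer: 1626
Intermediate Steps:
a = 1806 (a = 1938 - 132 = 1806)
a - (30 - 1*(-150)) = 1806 - (30 - 1*(-150)) = 1806 - (30 + 150) = 1806 - 1*180 = 1806 - 180 = 1626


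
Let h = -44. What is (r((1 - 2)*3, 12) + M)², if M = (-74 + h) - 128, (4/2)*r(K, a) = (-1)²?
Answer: 241081/4 ≈ 60270.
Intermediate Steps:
r(K, a) = ½ (r(K, a) = (½)*(-1)² = (½)*1 = ½)
M = -246 (M = (-74 - 44) - 128 = -118 - 128 = -246)
(r((1 - 2)*3, 12) + M)² = (½ - 246)² = (-491/2)² = 241081/4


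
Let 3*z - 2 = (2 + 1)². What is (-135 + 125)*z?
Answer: -110/3 ≈ -36.667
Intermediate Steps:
z = 11/3 (z = ⅔ + (2 + 1)²/3 = ⅔ + (⅓)*3² = ⅔ + (⅓)*9 = ⅔ + 3 = 11/3 ≈ 3.6667)
(-135 + 125)*z = (-135 + 125)*(11/3) = -10*11/3 = -110/3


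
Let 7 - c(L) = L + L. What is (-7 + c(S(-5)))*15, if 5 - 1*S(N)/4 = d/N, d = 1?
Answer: -624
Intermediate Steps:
S(N) = 20 - 4/N
c(L) = 7 - 2*L (c(L) = 7 - (L + L) = 7 - 2*L)
(-7 + c(S(-5)))*15 = (-7 + (7 - 2*(20 - 4/(-5))))*15 = (-7 + (7 - 2*(20 - 4*(-1/5))))*15 = (-7 + (7 - 2*(20 + 4/5)))*15 = (-7 + (7 - 2*104/5))*15 = (-7 + (7 - 208/5))*15 = (-7 - 173/5)*15 = -208/5*15 = -624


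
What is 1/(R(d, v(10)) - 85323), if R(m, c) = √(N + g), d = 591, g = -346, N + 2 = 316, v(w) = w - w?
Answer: -85323/7280014361 - 4*I*√2/7280014361 ≈ -1.172e-5 - 7.7704e-10*I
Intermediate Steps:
v(w) = 0
N = 314 (N = -2 + 316 = 314)
R(m, c) = 4*I*√2 (R(m, c) = √(314 - 346) = √(-32) = 4*I*√2)
1/(R(d, v(10)) - 85323) = 1/(4*I*√2 - 85323) = 1/(-85323 + 4*I*√2)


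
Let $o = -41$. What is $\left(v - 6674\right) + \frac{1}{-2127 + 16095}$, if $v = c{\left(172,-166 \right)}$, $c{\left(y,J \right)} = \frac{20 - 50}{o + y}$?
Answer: $- \frac{12212557501}{1829808} \approx -6674.2$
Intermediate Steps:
$c{\left(y,J \right)} = - \frac{30}{-41 + y}$ ($c{\left(y,J \right)} = \frac{20 - 50}{-41 + y} = - \frac{30}{-41 + y}$)
$v = - \frac{30}{131}$ ($v = - \frac{30}{-41 + 172} = - \frac{30}{131} \approx -0.22901$)
$\left(v - 6674\right) + \frac{1}{-2127 + 16095} = \left(- \frac{30}{131} - 6674\right) + \frac{1}{-2127 + 16095} = - \frac{874324}{131} + \frac{1}{13968} = - \frac{12212557501}{1829808}$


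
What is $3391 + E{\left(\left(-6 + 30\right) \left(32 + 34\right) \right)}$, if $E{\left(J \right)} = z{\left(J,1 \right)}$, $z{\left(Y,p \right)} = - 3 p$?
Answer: $3388$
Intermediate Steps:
$E{\left(J \right)} = -3$ ($E{\left(J \right)} = \left(-3\right) 1 = -3$)
$3391 + E{\left(\left(-6 + 30\right) \left(32 + 34\right) \right)} = 3391 - 3 = 3388$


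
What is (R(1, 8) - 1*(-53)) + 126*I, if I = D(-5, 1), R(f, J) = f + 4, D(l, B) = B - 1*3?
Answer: -194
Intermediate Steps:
D(l, B) = -3 + B (D(l, B) = B - 3 = -3 + B)
R(f, J) = 4 + f
I = -2 (I = -3 + 1 = -2)
(R(1, 8) - 1*(-53)) + 126*I = ((4 + 1) - 1*(-53)) + 126*(-2) = (5 + 53) - 252 = 58 - 252 = -194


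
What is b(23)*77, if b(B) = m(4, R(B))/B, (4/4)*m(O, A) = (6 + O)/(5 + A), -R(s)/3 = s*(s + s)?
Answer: -770/72887 ≈ -0.010564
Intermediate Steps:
R(s) = -6*s² (R(s) = -3*s*(s + s) = -3*s*2*s = -6*s²)
m(O, A) = (6 + O)/(5 + A)
b(B) = 10/(B*(5 - 6*B²)) (b(B) = ((6 + 4)/(5 - 6*B²))/B = (10/(5 - 6*B²))/B = 10/(B*(5 - 6*B²)))
b(23)*77 = -10/(23*(-5 + 6*23²))*77 = -10*1/23/(-5 + 6*529)*77 = -10*1/23/(-5 + 3174)*77 = -10*1/23/3169*77 = -10*1/23*1/3169*77 = -10/72887*77 = -770/72887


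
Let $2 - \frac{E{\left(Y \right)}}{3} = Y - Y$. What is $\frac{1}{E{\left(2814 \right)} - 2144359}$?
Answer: $- \frac{1}{2144353} \approx -4.6634 \cdot 10^{-7}$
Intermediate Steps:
$E{\left(Y \right)} = 6$ ($E{\left(Y \right)} = 6 - 3 \left(Y - Y\right) = 6 - 0 = 6 + 0 = 6$)
$\frac{1}{E{\left(2814 \right)} - 2144359} = \frac{1}{6 - 2144359} = \frac{1}{-2144353} = - \frac{1}{2144353}$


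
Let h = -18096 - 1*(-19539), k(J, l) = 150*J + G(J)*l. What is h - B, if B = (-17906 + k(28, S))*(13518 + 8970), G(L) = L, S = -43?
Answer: 335297523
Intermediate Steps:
k(J, l) = 150*J + J*l
B = -335296080 (B = (-17906 + 28*(150 - 43))*(13518 + 8970) = (-17906 + 28*107)*22488 = (-17906 + 2996)*22488 = -14910*22488 = -335296080)
h = 1443 (h = -18096 + 19539 = 1443)
h - B = 1443 - 1*(-335296080) = 1443 + 335296080 = 335297523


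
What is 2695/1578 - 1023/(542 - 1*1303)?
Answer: 3665189/1200858 ≈ 3.0521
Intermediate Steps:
2695/1578 - 1023/(542 - 1*1303) = 2695*(1/1578) - 1023/(542 - 1303) = 2695/1578 - 1023/(-761) = 2695/1578 - 1023*(-1/761) = 2695/1578 + 1023/761 = 3665189/1200858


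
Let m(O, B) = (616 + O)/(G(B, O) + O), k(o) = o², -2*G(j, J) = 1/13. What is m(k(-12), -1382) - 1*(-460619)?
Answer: 90742983/197 ≈ 4.6062e+5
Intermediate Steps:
G(j, J) = -1/26 (G(j, J) = -½/13 = -½*1/13 = -1/26)
m(O, B) = (616 + O)/(-1/26 + O)
m(k(-12), -1382) - 1*(-460619) = 26*(616 + (-12)²)/(-1 + 26*(-12)²) - 1*(-460619) = 26*(616 + 144)/(-1 + 26*144) + 460619 = 26*760/(-1 + 3744) + 460619 = 26*760/3743 + 460619 = 26*(1/3743)*760 + 460619 = 1040/197 + 460619 = 90742983/197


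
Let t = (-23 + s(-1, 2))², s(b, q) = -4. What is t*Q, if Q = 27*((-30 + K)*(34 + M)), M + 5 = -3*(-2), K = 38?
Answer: 5511240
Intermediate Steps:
M = 1 (M = -5 - 3*(-2) = -5 + 6 = 1)
t = 729 (t = (-23 - 4)² = (-27)² = 729)
Q = 7560 (Q = 27*((-30 + 38)*(34 + 1)) = 27*(8*35) = 27*280 = 7560)
t*Q = 729*7560 = 5511240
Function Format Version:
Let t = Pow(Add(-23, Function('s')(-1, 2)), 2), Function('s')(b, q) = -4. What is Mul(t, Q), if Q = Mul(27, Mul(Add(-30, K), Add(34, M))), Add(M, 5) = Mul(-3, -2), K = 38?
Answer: 5511240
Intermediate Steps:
M = 1 (M = Add(-5, Mul(-3, -2)) = Add(-5, 6) = 1)
t = 729 (t = Pow(Add(-23, -4), 2) = Pow(-27, 2) = 729)
Q = 7560 (Q = Mul(27, Mul(Add(-30, 38), Add(34, 1))) = Mul(27, Mul(8, 35)) = Mul(27, 280) = 7560)
Mul(t, Q) = Mul(729, 7560) = 5511240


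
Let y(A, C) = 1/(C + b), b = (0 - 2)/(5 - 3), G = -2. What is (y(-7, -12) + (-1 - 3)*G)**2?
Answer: 10609/169 ≈ 62.775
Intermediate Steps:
b = -1 (b = -2/2 = -2*1/2 = -1)
y(A, C) = 1/(-1 + C) (y(A, C) = 1/(C - 1) = 1/(-1 + C))
(y(-7, -12) + (-1 - 3)*G)**2 = (1/(-1 - 12) + (-1 - 3)*(-2))**2 = (1/(-13) - 4*(-2))**2 = (-1/13 + 8)**2 = (103/13)**2 = 10609/169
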